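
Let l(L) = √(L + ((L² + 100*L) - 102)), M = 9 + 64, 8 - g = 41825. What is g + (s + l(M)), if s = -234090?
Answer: -275907 + 30*√14 ≈ -2.7580e+5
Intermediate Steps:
g = -41817 (g = 8 - 1*41825 = 8 - 41825 = -41817)
M = 73
l(L) = √(-102 + L² + 101*L) (l(L) = √(L + (-102 + L² + 100*L)) = √(-102 + L² + 101*L))
g + (s + l(M)) = -41817 + (-234090 + √(-102 + 73² + 101*73)) = -41817 + (-234090 + √(-102 + 5329 + 7373)) = -41817 + (-234090 + √12600) = -41817 + (-234090 + 30*√14) = -275907 + 30*√14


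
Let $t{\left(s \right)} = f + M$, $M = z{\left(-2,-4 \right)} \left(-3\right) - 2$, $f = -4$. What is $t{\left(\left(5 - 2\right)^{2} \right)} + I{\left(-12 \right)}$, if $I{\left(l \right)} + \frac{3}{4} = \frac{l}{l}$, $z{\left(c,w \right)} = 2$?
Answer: $- \frac{47}{4} \approx -11.75$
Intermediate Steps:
$I{\left(l \right)} = \frac{1}{4}$ ($I{\left(l \right)} = - \frac{3}{4} + \frac{l}{l} = - \frac{3}{4} + 1 = \frac{1}{4}$)
$M = -8$ ($M = 2 \left(-3\right) - 2 = -6 - 2 = -8$)
$t{\left(s \right)} = -12$ ($t{\left(s \right)} = -4 - 8 = -12$)
$t{\left(\left(5 - 2\right)^{2} \right)} + I{\left(-12 \right)} = -12 + \frac{1}{4} = - \frac{47}{4}$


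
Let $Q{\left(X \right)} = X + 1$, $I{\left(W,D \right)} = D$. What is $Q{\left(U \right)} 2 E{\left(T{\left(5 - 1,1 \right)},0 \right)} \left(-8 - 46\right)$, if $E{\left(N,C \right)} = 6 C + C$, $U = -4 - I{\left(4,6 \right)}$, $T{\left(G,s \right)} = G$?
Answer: $0$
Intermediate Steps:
$U = -10$ ($U = -4 - 6 = -10$)
$Q{\left(X \right)} = 1 + X$
$E{\left(N,C \right)} = 7 C$
$Q{\left(U \right)} 2 E{\left(T{\left(5 - 1,1 \right)},0 \right)} \left(-8 - 46\right) = \left(1 - 10\right) 2 \cdot 7 \cdot 0 \left(-8 - 46\right) = \left(-9\right) 2 \cdot 0 \left(-54\right) = \left(-18\right) 0 \left(-54\right) = 0 \left(-54\right) = 0$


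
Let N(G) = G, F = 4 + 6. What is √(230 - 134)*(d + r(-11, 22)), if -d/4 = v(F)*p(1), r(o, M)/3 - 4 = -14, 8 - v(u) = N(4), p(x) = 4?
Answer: -376*√6 ≈ -921.01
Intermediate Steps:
F = 10
v(u) = 4 (v(u) = 8 - 1*4 = 8 - 4 = 4)
r(o, M) = -30 (r(o, M) = 12 + 3*(-14) = 12 - 42 = -30)
d = -64 (d = -16*4 = -4*16 = -64)
√(230 - 134)*(d + r(-11, 22)) = √(230 - 134)*(-64 - 30) = √96*(-94) = (4*√6)*(-94) = -376*√6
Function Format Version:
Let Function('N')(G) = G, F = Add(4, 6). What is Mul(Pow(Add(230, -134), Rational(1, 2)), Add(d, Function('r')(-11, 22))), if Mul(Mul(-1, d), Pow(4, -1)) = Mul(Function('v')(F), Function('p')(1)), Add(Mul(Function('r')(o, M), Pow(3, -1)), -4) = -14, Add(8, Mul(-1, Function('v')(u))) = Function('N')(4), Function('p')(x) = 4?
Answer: Mul(-376, Pow(6, Rational(1, 2))) ≈ -921.01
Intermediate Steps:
F = 10
Function('v')(u) = 4 (Function('v')(u) = Add(8, Mul(-1, 4)) = Add(8, -4) = 4)
Function('r')(o, M) = -30 (Function('r')(o, M) = Add(12, Mul(3, -14)) = Add(12, -42) = -30)
d = -64 (d = Mul(-4, Mul(4, 4)) = Mul(-4, 16) = -64)
Mul(Pow(Add(230, -134), Rational(1, 2)), Add(d, Function('r')(-11, 22))) = Mul(Pow(Add(230, -134), Rational(1, 2)), Add(-64, -30)) = Mul(Pow(96, Rational(1, 2)), -94) = Mul(Mul(4, Pow(6, Rational(1, 2))), -94) = Mul(-376, Pow(6, Rational(1, 2)))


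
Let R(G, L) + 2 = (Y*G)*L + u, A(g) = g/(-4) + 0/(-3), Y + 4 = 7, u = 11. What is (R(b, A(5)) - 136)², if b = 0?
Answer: 16129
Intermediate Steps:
Y = 3 (Y = -4 + 7 = 3)
A(g) = -g/4 (A(g) = g*(-¼) + 0*(-⅓) = -g/4 + 0 = -g/4)
R(G, L) = 9 + 3*G*L (R(G, L) = -2 + ((3*G)*L + 11) = -2 + (3*G*L + 11) = -2 + (11 + 3*G*L) = 9 + 3*G*L)
(R(b, A(5)) - 136)² = ((9 + 3*0*(-¼*5)) - 136)² = ((9 + 3*0*(-5/4)) - 136)² = ((9 + 0) - 136)² = (9 - 136)² = (-127)² = 16129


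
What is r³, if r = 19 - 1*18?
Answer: 1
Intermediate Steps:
r = 1 (r = 19 - 18 = 1)
r³ = 1³ = 1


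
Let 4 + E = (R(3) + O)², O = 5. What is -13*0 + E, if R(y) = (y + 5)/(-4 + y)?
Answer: 5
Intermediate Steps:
R(y) = (5 + y)/(-4 + y)
E = 5 (E = -4 + ((5 + 3)/(-4 + 3) + 5)² = -4 + (8/(-1) + 5)² = -4 + (-1*8 + 5)² = -4 + (-8 + 5)² = -4 + (-3)² = -4 + 9 = 5)
-13*0 + E = -13*0 + 5 = 0 + 5 = 5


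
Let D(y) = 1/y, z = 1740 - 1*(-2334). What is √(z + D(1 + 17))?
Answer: √146666/6 ≈ 63.828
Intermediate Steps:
z = 4074 (z = 1740 + 2334 = 4074)
√(z + D(1 + 17)) = √(4074 + 1/(1 + 17)) = √(4074 + 1/18) = √(73333/18) = √146666/6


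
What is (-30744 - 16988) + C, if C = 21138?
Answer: -26594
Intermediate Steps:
(-30744 - 16988) + C = (-30744 - 16988) + 21138 = -47732 + 21138 = -26594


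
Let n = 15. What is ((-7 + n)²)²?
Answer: 4096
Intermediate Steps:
((-7 + n)²)² = ((-7 + 15)²)² = (8²)² = 64² = 4096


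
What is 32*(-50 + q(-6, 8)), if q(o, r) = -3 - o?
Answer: -1504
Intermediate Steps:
32*(-50 + q(-6, 8)) = 32*(-50 + (-3 - 1*(-6))) = 32*(-50 + (-3 + 6)) = 32*(-50 + 3) = 32*(-47) = -1504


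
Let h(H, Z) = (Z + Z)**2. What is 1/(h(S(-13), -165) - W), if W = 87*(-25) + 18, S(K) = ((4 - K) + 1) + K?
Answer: 1/111057 ≈ 9.0044e-6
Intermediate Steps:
S(K) = 5 (S(K) = (5 - K) + K = 5)
h(H, Z) = 4*Z**2 (h(H, Z) = (2*Z)**2 = 4*Z**2)
W = -2157 (W = -2175 + 18 = -2157)
1/(h(S(-13), -165) - W) = 1/(4*(-165)**2 - 1*(-2157)) = 1/(4*27225 + 2157) = 1/(108900 + 2157) = 1/111057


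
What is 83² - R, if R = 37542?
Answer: -30653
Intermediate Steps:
83² - R = 83² - 1*37542 = 6889 - 37542 = -30653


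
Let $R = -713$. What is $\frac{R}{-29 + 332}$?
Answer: $- \frac{713}{303} \approx -2.3531$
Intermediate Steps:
$\frac{R}{-29 + 332} = - \frac{713}{-29 + 332} = - \frac{713}{303}$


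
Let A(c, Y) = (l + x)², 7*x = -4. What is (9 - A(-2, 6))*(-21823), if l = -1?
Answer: -6983360/49 ≈ -1.4252e+5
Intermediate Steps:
x = -4/7 (x = (⅐)*(-4) = -4/7 ≈ -0.57143)
A(c, Y) = 121/49 (A(c, Y) = (-1 - 4/7)² = (-11/7)² = 121/49)
(9 - A(-2, 6))*(-21823) = (9 - 1*121/49)*(-21823) = (9 - 121/49)*(-21823) = (320/49)*(-21823) = -6983360/49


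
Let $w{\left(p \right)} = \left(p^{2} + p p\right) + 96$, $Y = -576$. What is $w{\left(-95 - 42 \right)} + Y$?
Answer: $37058$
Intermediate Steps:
$w{\left(p \right)} = 96 + 2 p^{2}$ ($w{\left(p \right)} = \left(p^{2} + p^{2}\right) + 96 = 2 p^{2} + 96 = 96 + 2 p^{2}$)
$w{\left(-95 - 42 \right)} + Y = \left(96 + 2 \left(-95 - 42\right)^{2}\right) - 576 = \left(96 + 2 \left(-137\right)^{2}\right) - 576 = \left(96 + 2 \cdot 18769\right) - 576 = \left(96 + 37538\right) - 576 = 37634 - 576 = 37058$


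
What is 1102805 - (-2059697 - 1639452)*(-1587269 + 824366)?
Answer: -2822090766742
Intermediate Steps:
1102805 - (-2059697 - 1639452)*(-1587269 + 824366) = 1102805 - (-3699149)*(-762903) = 1102805 - 1*2822091869547 = 1102805 - 2822091869547 = -2822090766742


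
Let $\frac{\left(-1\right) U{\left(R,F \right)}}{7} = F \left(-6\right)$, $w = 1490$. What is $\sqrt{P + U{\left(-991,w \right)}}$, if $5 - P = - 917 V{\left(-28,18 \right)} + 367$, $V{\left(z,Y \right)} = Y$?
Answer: $2 \sqrt{19681} \approx 280.58$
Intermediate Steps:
$U{\left(R,F \right)} = 42 F$ ($U{\left(R,F \right)} = - 7 F \left(-6\right) = - 7 \left(- 6 F\right) = 42 F$)
$P = 16144$ ($P = 5 - \left(\left(-917\right) 18 + 367\right) = 5 - \left(-16506 + 367\right) = 5 - -16139 = 5 + 16139 = 16144$)
$\sqrt{P + U{\left(-991,w \right)}} = \sqrt{16144 + 42 \cdot 1490} = \sqrt{16144 + 62580} = \sqrt{78724} = 2 \sqrt{19681}$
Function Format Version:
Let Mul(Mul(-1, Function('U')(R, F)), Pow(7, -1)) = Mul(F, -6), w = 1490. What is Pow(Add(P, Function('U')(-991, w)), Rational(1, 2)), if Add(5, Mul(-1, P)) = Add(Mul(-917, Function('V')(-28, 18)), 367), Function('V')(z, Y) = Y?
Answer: Mul(2, Pow(19681, Rational(1, 2))) ≈ 280.58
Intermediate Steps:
Function('U')(R, F) = Mul(42, F) (Function('U')(R, F) = Mul(-7, Mul(F, -6)) = Mul(-7, Mul(-6, F)) = Mul(42, F))
P = 16144 (P = Add(5, Mul(-1, Add(Mul(-917, 18), 367))) = Add(5, Mul(-1, Add(-16506, 367))) = Add(5, Mul(-1, -16139)) = Add(5, 16139) = 16144)
Pow(Add(P, Function('U')(-991, w)), Rational(1, 2)) = Pow(Add(16144, Mul(42, 1490)), Rational(1, 2)) = Pow(Add(16144, 62580), Rational(1, 2)) = Pow(78724, Rational(1, 2)) = Mul(2, Pow(19681, Rational(1, 2)))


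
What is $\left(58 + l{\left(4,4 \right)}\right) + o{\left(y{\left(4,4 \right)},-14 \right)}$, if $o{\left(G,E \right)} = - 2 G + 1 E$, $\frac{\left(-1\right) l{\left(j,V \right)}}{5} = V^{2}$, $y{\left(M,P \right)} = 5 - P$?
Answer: $-38$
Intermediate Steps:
$l{\left(j,V \right)} = - 5 V^{2}$
$o{\left(G,E \right)} = E - 2 G$ ($o{\left(G,E \right)} = - 2 G + E = E - 2 G$)
$\left(58 + l{\left(4,4 \right)}\right) + o{\left(y{\left(4,4 \right)},-14 \right)} = \left(58 - 5 \cdot 4^{2}\right) - \left(14 + 2 \left(5 - 4\right)\right) = \left(58 - 80\right) - \left(14 + 2 \left(5 - 4\right)\right) = \left(58 - 80\right) - 16 = -22 - 16 = -38$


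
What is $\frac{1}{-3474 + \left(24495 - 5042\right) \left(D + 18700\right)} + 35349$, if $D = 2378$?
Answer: $\frac{14494039474141}{410026860} \approx 35349.0$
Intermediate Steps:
$\frac{1}{-3474 + \left(24495 - 5042\right) \left(D + 18700\right)} + 35349 = \frac{1}{-3474 + \left(24495 - 5042\right) \left(2378 + 18700\right)} + 35349 = \frac{1}{-3474 + 19453 \cdot 21078} + 35349 = \frac{1}{-3474 + 410030334} + 35349 = \frac{1}{410026860} + 35349 = \frac{14494039474141}{410026860}$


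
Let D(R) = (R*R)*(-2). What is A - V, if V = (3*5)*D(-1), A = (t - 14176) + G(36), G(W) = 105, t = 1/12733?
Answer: -178784052/12733 ≈ -14041.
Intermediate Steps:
D(R) = -2*R² (D(R) = R²*(-2) = -2*R²)
t = 1/12733 ≈ 7.8536e-5
A = -179166042/12733 (A = (1/12733 - 14176) + 105 = -180503007/12733 + 105 = -179166042/12733 ≈ -14071.)
V = -30 (V = (3*5)*(-2*(-1)²) = 15*(-2*1) = 15*(-2) = -30)
A - V = -179166042/12733 - 1*(-30) = -179166042/12733 + 30 = -178784052/12733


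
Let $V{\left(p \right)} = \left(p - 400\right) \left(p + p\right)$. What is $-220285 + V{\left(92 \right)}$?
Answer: $-276957$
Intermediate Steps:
$V{\left(p \right)} = 2 p \left(-400 + p\right)$ ($V{\left(p \right)} = \left(-400 + p\right) 2 p = 2 p \left(-400 + p\right)$)
$-220285 + V{\left(92 \right)} = -220285 + 2 \cdot 92 \left(-400 + 92\right) = -220285 + 2 \cdot 92 \left(-308\right) = -220285 - 56672 = -276957$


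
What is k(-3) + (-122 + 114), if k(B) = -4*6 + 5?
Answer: -27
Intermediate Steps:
k(B) = -19 (k(B) = -24 + 5 = -19)
k(-3) + (-122 + 114) = -19 + (-122 + 114) = -19 - 8 = -27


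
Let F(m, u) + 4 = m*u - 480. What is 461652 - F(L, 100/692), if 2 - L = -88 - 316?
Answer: 79939378/173 ≈ 4.6208e+5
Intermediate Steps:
L = 406 (L = 2 - (-88 - 316) = 2 - 1*(-404) = 2 + 404 = 406)
F(m, u) = -484 + m*u (F(m, u) = -4 + (m*u - 480) = -4 + (-480 + m*u) = -484 + m*u)
461652 - F(L, 100/692) = 461652 - (-484 + 406*(100/692)) = 461652 - (-484 + 406*(100*(1/692))) = 461652 - (-484 + 406*(25/173)) = 461652 - (-484 + 10150/173) = 461652 - 1*(-73582/173) = 461652 + 73582/173 = 79939378/173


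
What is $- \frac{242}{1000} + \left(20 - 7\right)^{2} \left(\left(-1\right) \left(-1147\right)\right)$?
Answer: $\frac{96921379}{500} \approx 1.9384 \cdot 10^{5}$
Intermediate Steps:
$- \frac{242}{1000} + \left(20 - 7\right)^{2} \left(\left(-1\right) \left(-1147\right)\right) = \left(-242\right) \frac{1}{1000} + 13^{2} \cdot 1147 = - \frac{121}{500} + 169 \cdot 1147 = - \frac{121}{500} + 193843 = \frac{96921379}{500}$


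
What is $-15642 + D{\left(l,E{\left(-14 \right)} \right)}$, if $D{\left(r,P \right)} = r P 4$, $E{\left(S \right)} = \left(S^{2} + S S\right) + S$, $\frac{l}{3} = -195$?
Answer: $-900162$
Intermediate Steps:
$l = -585$ ($l = 3 \left(-195\right) = -585$)
$E{\left(S \right)} = S + 2 S^{2}$ ($E{\left(S \right)} = \left(S^{2} + S^{2}\right) + S = 2 S^{2} + S = S + 2 S^{2}$)
$D{\left(r,P \right)} = 4 P r$ ($D{\left(r,P \right)} = P r 4 = 4 P r$)
$-15642 + D{\left(l,E{\left(-14 \right)} \right)} = -15642 + 4 \left(- 14 \left(1 + 2 \left(-14\right)\right)\right) \left(-585\right) = -15642 + 4 \left(- 14 \left(1 - 28\right)\right) \left(-585\right) = -15642 + 4 \left(\left(-14\right) \left(-27\right)\right) \left(-585\right) = -15642 + 4 \cdot 378 \left(-585\right) = -15642 - 884520 = -900162$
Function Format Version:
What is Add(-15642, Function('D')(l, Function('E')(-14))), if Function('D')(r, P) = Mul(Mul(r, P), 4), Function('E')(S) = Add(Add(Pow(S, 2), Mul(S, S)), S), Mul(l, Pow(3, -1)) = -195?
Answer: -900162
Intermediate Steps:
l = -585 (l = Mul(3, -195) = -585)
Function('E')(S) = Add(S, Mul(2, Pow(S, 2))) (Function('E')(S) = Add(Add(Pow(S, 2), Pow(S, 2)), S) = Add(Mul(2, Pow(S, 2)), S) = Add(S, Mul(2, Pow(S, 2))))
Function('D')(r, P) = Mul(4, P, r) (Function('D')(r, P) = Mul(Mul(P, r), 4) = Mul(4, P, r))
Add(-15642, Function('D')(l, Function('E')(-14))) = Add(-15642, Mul(4, Mul(-14, Add(1, Mul(2, -14))), -585)) = Add(-15642, Mul(4, Mul(-14, Add(1, -28)), -585)) = Add(-15642, Mul(4, Mul(-14, -27), -585)) = Add(-15642, Mul(4, 378, -585)) = Add(-15642, -884520) = -900162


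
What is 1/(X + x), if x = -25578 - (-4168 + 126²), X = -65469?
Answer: -1/102755 ≈ -9.7319e-6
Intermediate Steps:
x = -37286 (x = -25578 - (-4168 + 15876) = -25578 - 1*11708 = -25578 - 11708 = -37286)
1/(X + x) = 1/(-65469 - 37286) = 1/(-102755) = -1/102755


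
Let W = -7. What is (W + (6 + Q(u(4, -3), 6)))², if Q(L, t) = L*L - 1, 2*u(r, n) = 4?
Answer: 4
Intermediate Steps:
u(r, n) = 2 (u(r, n) = (½)*4 = 2)
Q(L, t) = -1 + L² (Q(L, t) = L² - 1 = -1 + L²)
(W + (6 + Q(u(4, -3), 6)))² = (-7 + (6 + (-1 + 2²)))² = (-7 + (6 + (-1 + 4)))² = (-7 + (6 + 3))² = (-7 + 9)² = 2² = 4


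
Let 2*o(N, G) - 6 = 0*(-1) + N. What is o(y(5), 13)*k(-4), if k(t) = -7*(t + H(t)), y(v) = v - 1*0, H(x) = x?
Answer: 308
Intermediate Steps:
y(v) = v (y(v) = v + 0 = v)
o(N, G) = 3 + N/2 (o(N, G) = 3 + (0*(-1) + N)/2 = 3 + (0 + N)/2 = 3 + N/2)
k(t) = -14*t (k(t) = -7*(t + t) = -14*t)
o(y(5), 13)*k(-4) = (3 + (1/2)*5)*(-14*(-4)) = (3 + 5/2)*56 = (11/2)*56 = 308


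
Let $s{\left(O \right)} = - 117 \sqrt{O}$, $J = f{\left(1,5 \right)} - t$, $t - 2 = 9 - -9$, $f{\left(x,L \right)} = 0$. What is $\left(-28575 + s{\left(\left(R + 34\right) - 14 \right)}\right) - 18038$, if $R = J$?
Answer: $-46613$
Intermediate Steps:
$t = 20$ ($t = 2 + \left(9 - -9\right) = 2 + \left(9 + 9\right) = 2 + 18 = 20$)
$J = -20$ ($J = 0 - 20 = -20$)
$R = -20$
$\left(-28575 + s{\left(\left(R + 34\right) - 14 \right)}\right) - 18038 = \left(-28575 - 117 \sqrt{\left(-20 + 34\right) - 14}\right) - 18038 = \left(-28575 - 117 \sqrt{14 - 14}\right) - 18038 = \left(-28575 - 117 \sqrt{0}\right) - 18038 = \left(-28575 - 0\right) - 18038 = \left(-28575 + 0\right) - 18038 = -28575 - 18038 = -46613$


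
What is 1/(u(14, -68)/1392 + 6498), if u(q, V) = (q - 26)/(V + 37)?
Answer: 3596/23366809 ≈ 0.00015389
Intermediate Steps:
u(q, V) = (-26 + q)/(37 + V)
1/(u(14, -68)/1392 + 6498) = 1/(((-26 + 14)/(37 - 68))/1392 + 6498) = 1/((-12/(-31))*(1/1392) + 6498) = 1/(-1/31*(-12)*(1/1392) + 6498) = 1/((12/31)*(1/1392) + 6498) = 1/(1/3596 + 6498) = 1/(23366809/3596) = 3596/23366809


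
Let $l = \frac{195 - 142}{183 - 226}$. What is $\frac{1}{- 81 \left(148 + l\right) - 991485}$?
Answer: $- \frac{43}{43145046} \approx -9.9664 \cdot 10^{-7}$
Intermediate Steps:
$l = - \frac{53}{43}$ ($l = \frac{53}{-43} = 53 \left(- \frac{1}{43}\right) = - \frac{53}{43} \approx -1.2326$)
$\frac{1}{- 81 \left(148 + l\right) - 991485} = \frac{1}{- 81 \left(148 - \frac{53}{43}\right) - 991485} = \frac{1}{\left(-81\right) \frac{6311}{43} - 991485} = \frac{1}{- \frac{511191}{43} - 991485} = \frac{1}{- \frac{43145046}{43}} = - \frac{43}{43145046}$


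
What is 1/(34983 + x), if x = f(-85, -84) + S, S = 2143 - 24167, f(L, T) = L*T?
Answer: 1/20099 ≈ 4.9754e-5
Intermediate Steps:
S = -22024
x = -14884 (x = -85*(-84) - 22024 = 7140 - 22024 = -14884)
1/(34983 + x) = 1/(34983 - 14884) = 1/20099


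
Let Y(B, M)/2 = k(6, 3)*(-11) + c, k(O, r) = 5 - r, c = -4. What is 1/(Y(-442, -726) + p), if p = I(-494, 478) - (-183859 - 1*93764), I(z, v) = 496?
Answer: 1/278067 ≈ 3.5963e-6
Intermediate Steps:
Y(B, M) = -52 (Y(B, M) = 2*((5 - 1*3)*(-11) - 4) = 2*((5 - 3)*(-11) - 4) = 2*(2*(-11) - 4) = 2*(-22 - 4) = 2*(-26) = -52)
p = 278119 (p = 496 - (-183859 - 1*93764) = 496 - (-183859 - 93764) = 496 - 1*(-277623) = 496 + 277623 = 278119)
1/(Y(-442, -726) + p) = 1/(-52 + 278119) = 1/278067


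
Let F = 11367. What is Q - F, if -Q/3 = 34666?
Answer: -115365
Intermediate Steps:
Q = -103998 (Q = -3*34666 = -103998)
Q - F = -103998 - 1*11367 = -103998 - 11367 = -115365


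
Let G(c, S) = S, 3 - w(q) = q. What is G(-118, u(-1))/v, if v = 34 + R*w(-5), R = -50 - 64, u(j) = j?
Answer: 1/878 ≈ 0.0011390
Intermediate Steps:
w(q) = 3 - q
R = -114
v = -878 (v = 34 - 114*(3 - 1*(-5)) = 34 - 114*(3 + 5) = 34 - 114*8 = 34 - 912 = -878)
G(-118, u(-1))/v = -1/(-878) = -1*(-1/878) = 1/878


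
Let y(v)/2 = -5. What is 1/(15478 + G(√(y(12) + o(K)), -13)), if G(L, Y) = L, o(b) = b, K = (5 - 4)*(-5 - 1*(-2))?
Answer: 15478/239568497 - I*√13/239568497 ≈ 6.4608e-5 - 1.505e-8*I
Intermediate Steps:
K = -3 (K = 1*(-5 + 2) = 1*(-3) = -3)
y(v) = -10 (y(v) = 2*(-5) = -10)
1/(15478 + G(√(y(12) + o(K)), -13)) = 1/(15478 + √(-10 - 3)) = 1/(15478 + √(-13)) = 1/(15478 + I*√13)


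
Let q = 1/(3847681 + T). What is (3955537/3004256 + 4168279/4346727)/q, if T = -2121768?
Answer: 7326800666634566057/1865525810016 ≈ 3.9275e+6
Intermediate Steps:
q = 1/1725913 (q = 1/(3847681 - 2121768) = 1/1725913 ≈ 5.7940e-7)
(3955537/3004256 + 4168279/4346727)/q = (3955537/3004256 + 4168279/4346727)/(1/1725913) = (3955537*(1/3004256) + 4168279*(1/4346727))*1725913 = (3955537/3004256 + 4168279/4346727)*1725913 = (29716216672823/13058680670112)*1725913 = 7326800666634566057/1865525810016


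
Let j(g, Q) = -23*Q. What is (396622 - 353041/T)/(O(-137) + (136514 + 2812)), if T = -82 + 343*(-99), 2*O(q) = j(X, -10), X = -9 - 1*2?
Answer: 13500969299/4746432199 ≈ 2.8444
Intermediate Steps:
X = -11 (X = -9 - 2 = -11)
O(q) = 115 (O(q) = (-23*(-10))/2 = (½)*230 = 115)
T = -34039 (T = -82 - 33957 = -34039)
(396622 - 353041/T)/(O(-137) + (136514 + 2812)) = (396622 - 353041/(-34039))/(115 + (136514 + 2812)) = (396622 - 353041*(-1/34039))/(115 + 139326) = (396622 + 353041/34039)/139441 = (13500969299/34039)*(1/139441) = 13500969299/4746432199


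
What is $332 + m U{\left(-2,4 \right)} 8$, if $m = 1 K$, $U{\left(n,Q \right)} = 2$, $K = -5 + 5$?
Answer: $332$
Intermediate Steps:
$K = 0$
$m = 0$ ($m = 1 \cdot 0 = 0$)
$332 + m U{\left(-2,4 \right)} 8 = 332 + 0 \cdot 2 \cdot 8 = 332 + 0 \cdot 8 = 332 + 0 = 332$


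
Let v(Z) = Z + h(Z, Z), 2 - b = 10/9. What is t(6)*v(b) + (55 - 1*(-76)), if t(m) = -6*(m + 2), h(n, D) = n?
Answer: 137/3 ≈ 45.667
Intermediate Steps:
b = 8/9 (b = 2 - 10/9 = 8/9 ≈ 0.88889)
t(m) = -12 - 6*m (t(m) = -6*(2 + m) = -12 - 6*m)
v(Z) = 2*Z (v(Z) = Z + Z = 2*Z)
t(6)*v(b) + (55 - 1*(-76)) = (-12 - 6*6)*(2*(8/9)) + (55 - 1*(-76)) = (-12 - 36)*(16/9) + (55 + 76) = -48*16/9 + 131 = -256/3 + 131 = 137/3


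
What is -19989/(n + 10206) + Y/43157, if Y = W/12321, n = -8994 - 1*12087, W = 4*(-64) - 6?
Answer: 3542965326461/1927548064125 ≈ 1.8381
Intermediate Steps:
W = -262 (W = -256 - 6 = -262)
n = -21081 (n = -8994 - 12087 = -21081)
Y = -262/12321 ≈ -0.021264
-19989/(n + 10206) + Y/43157 = -19989/(-21081 + 10206) - 262/12321/43157 = -19989/(-10875) - 262/12321*1/43157 = -19989*(-1/10875) - 262/531737397 = 6663/3625 - 262/531737397 = 3542965326461/1927548064125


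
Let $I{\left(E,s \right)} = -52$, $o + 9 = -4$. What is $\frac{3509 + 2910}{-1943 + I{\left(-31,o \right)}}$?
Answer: $- \frac{917}{285} \approx -3.2175$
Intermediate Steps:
$o = -13$ ($o = -9 - 4 = -13$)
$\frac{3509 + 2910}{-1943 + I{\left(-31,o \right)}} = \frac{3509 + 2910}{-1943 - 52} = \frac{6419}{-1995} = 6419 \left(- \frac{1}{1995}\right) = - \frac{917}{285}$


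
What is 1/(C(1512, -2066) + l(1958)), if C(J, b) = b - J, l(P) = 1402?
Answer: -1/2176 ≈ -0.00045956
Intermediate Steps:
1/(C(1512, -2066) + l(1958)) = 1/((-2066 - 1*1512) + 1402) = 1/((-2066 - 1512) + 1402) = 1/(-3578 + 1402) = 1/(-2176) = -1/2176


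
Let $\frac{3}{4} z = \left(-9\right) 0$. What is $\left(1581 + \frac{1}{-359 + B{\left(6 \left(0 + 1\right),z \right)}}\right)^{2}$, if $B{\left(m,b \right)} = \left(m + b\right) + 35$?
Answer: $\frac{252764601049}{101124} \approx 2.4996 \cdot 10^{6}$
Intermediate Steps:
$z = 0$ ($z = \frac{4 \left(\left(-9\right) 0\right)}{3} = \frac{4}{3} \cdot 0 = 0$)
$B{\left(m,b \right)} = 35 + b + m$ ($B{\left(m,b \right)} = \left(b + m\right) + 35 = 35 + b + m$)
$\left(1581 + \frac{1}{-359 + B{\left(6 \left(0 + 1\right),z \right)}}\right)^{2} = \left(1581 + \frac{1}{-359 + \left(35 + 0 + 6 \left(0 + 1\right)\right)}\right)^{2} = \left(1581 + \frac{1}{-359 + \left(35 + 0 + 6 \cdot 1\right)}\right)^{2} = \left(1581 + \frac{1}{-359 + \left(35 + 0 + 6\right)}\right)^{2} = \left(1581 + \frac{1}{-359 + 41}\right)^{2} = \left(1581 + \frac{1}{-318}\right)^{2} = \left(1581 - \frac{1}{318}\right)^{2} = \left(\frac{502757}{318}\right)^{2} = \frac{252764601049}{101124}$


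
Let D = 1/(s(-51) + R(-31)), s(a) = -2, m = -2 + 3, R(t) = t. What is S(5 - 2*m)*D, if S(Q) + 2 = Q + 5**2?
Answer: -26/33 ≈ -0.78788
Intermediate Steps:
m = 1
S(Q) = 23 + Q (S(Q) = -2 + (Q + 5**2) = -2 + (Q + 25) = -2 + (25 + Q) = 23 + Q)
D = -1/33 (D = 1/(-2 - 31) = 1/(-33) = -1/33 ≈ -0.030303)
S(5 - 2*m)*D = (23 + (5 - 2*1))*(-1/33) = (23 + (5 - 2))*(-1/33) = (23 + 3)*(-1/33) = 26*(-1/33) = -26/33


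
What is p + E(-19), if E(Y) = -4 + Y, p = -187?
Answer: -210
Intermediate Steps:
p + E(-19) = -187 + (-4 - 19) = -187 - 23 = -210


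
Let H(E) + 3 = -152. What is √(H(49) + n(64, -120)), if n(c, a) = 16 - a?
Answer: I*√19 ≈ 4.3589*I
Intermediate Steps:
H(E) = -155 (H(E) = -3 - 152 = -155)
√(H(49) + n(64, -120)) = √(-155 + (16 - 1*(-120))) = √(-155 + (16 + 120)) = √(-155 + 136) = √(-19) = I*√19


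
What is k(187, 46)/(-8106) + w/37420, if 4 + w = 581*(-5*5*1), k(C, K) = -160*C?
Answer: 500917163/151663260 ≈ 3.3028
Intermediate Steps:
w = -14529 (w = -4 + 581*(-5*5*1) = -4 + 581*(-25*1) = -4 + 581*(-25) = -4 - 14525 = -14529)
k(187, 46)/(-8106) + w/37420 = -160*187/(-8106) - 14529/37420 = -29920*(-1/8106) - 14529*1/37420 = 14960/4053 - 14529/37420 = 500917163/151663260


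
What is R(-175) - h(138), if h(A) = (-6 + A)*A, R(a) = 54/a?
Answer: -3187854/175 ≈ -18216.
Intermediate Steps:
h(A) = A*(-6 + A)
R(-175) - h(138) = 54/(-175) - 138*(-6 + 138) = 54*(-1/175) - 138*132 = -54/175 - 1*18216 = -54/175 - 18216 = -3187854/175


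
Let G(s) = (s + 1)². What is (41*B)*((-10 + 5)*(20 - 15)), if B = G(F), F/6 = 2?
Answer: -173225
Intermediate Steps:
F = 12 (F = 6*2 = 12)
G(s) = (1 + s)²
B = 169 (B = (1 + 12)² = 13² = 169)
(41*B)*((-10 + 5)*(20 - 15)) = (41*169)*((-10 + 5)*(20 - 15)) = 6929*(-5*5) = 6929*(-25) = -173225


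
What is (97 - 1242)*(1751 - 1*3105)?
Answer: 1550330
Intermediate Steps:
(97 - 1242)*(1751 - 1*3105) = -1145*(1751 - 3105) = -1145*(-1354) = 1550330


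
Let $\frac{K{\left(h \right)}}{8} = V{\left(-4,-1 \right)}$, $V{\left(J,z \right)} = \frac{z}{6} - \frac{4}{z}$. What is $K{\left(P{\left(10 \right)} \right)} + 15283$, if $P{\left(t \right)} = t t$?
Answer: $\frac{45941}{3} \approx 15314.0$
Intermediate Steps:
$V{\left(J,z \right)} = - \frac{4}{z} + \frac{z}{6}$ ($V{\left(J,z \right)} = z \frac{1}{6} - \frac{4}{z} = \frac{z}{6} - \frac{4}{z} = - \frac{4}{z} + \frac{z}{6}$)
$P{\left(t \right)} = t^{2}$
$K{\left(h \right)} = \frac{92}{3}$ ($K{\left(h \right)} = 8 \left(- \frac{4}{-1} + \frac{1}{6} \left(-1\right)\right) = 8 \left(\left(-4\right) \left(-1\right) - \frac{1}{6}\right) = 8 \left(4 - \frac{1}{6}\right) = 8 \cdot \frac{23}{6} = \frac{92}{3}$)
$K{\left(P{\left(10 \right)} \right)} + 15283 = \frac{92}{3} + 15283 = \frac{45941}{3}$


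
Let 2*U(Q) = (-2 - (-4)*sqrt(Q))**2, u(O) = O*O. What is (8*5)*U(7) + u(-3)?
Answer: 2329 - 320*sqrt(7) ≈ 1482.4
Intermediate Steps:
u(O) = O**2
U(Q) = (-2 + 4*sqrt(Q))**2/2 (U(Q) = (-2 - (-4)*sqrt(Q))**2/2 = (-2 + 4*sqrt(Q))**2/2)
(8*5)*U(7) + u(-3) = (8*5)*(2*(-1 + 2*sqrt(7))**2) + (-3)**2 = 40*(2*(-1 + 2*sqrt(7))**2) + 9 = 80*(-1 + 2*sqrt(7))**2 + 9 = 9 + 80*(-1 + 2*sqrt(7))**2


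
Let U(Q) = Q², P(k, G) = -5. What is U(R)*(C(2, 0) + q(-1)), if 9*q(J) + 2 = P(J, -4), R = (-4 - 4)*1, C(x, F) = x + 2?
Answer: 1856/9 ≈ 206.22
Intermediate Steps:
C(x, F) = 2 + x
R = -8 (R = -8*1 = -8)
q(J) = -7/9 (q(J) = -2/9 + (⅑)*(-5) = -2/9 - 5/9 = -7/9)
U(R)*(C(2, 0) + q(-1)) = (-8)²*((2 + 2) - 7/9) = 64*(4 - 7/9) = 64*(29/9) = 1856/9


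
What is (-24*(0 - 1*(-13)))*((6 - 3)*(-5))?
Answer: 4680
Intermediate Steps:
(-24*(0 - 1*(-13)))*((6 - 3)*(-5)) = (-24*(0 + 13))*(3*(-5)) = -24*13*(-15) = -312*(-15) = 4680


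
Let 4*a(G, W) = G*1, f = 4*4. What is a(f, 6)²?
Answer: 16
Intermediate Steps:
f = 16
a(G, W) = G/4 (a(G, W) = (G*1)/4 = G/4)
a(f, 6)² = ((¼)*16)² = 4² = 16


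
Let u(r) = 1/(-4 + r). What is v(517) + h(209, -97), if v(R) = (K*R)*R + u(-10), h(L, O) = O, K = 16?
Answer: 59871377/14 ≈ 4.2765e+6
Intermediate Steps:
v(R) = -1/14 + 16*R**2 (v(R) = (16*R)*R + 1/(-4 - 10) = 16*R**2 + 1/(-14) = 16*R**2 - 1/14 = -1/14 + 16*R**2)
v(517) + h(209, -97) = (-1/14 + 16*517**2) - 97 = (-1/14 + 16*267289) - 97 = (-1/14 + 4276624) - 97 = 59872735/14 - 97 = 59871377/14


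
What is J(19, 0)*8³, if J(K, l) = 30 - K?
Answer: 5632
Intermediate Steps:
J(19, 0)*8³ = (30 - 1*19)*8³ = (30 - 19)*512 = 11*512 = 5632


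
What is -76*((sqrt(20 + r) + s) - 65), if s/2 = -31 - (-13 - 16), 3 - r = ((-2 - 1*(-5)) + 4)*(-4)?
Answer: 5244 - 76*sqrt(51) ≈ 4701.3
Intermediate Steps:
r = 31 (r = 3 - ((-2 - 1*(-5)) + 4)*(-4) = 3 - ((-2 + 5) + 4)*(-4) = 3 - (3 + 4)*(-4) = 3 - 7*(-4) = 3 - 1*(-28) = 3 + 28 = 31)
s = -4 (s = 2*(-31 - (-13 - 16)) = 2*(-31 - 1*(-29)) = 2*(-31 + 29) = 2*(-2) = -4)
-76*((sqrt(20 + r) + s) - 65) = -76*((sqrt(20 + 31) - 4) - 65) = -76*((sqrt(51) - 4) - 65) = -76*((-4 + sqrt(51)) - 65) = -76*(-69 + sqrt(51)) = 5244 - 76*sqrt(51)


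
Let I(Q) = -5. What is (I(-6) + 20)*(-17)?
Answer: -255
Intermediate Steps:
(I(-6) + 20)*(-17) = (-5 + 20)*(-17) = 15*(-17) = -255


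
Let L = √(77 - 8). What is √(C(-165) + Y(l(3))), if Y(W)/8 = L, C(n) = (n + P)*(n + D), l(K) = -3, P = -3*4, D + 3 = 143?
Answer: √(4425 + 8*√69) ≈ 67.018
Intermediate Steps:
D = 140 (D = -3 + 143 = 140)
P = -12
L = √69 ≈ 8.3066
C(n) = (-12 + n)*(140 + n) (C(n) = (n - 12)*(n + 140) = (-12 + n)*(140 + n))
Y(W) = 8*√69
√(C(-165) + Y(l(3))) = √((-1680 + (-165)² + 128*(-165)) + 8*√69) = √((-1680 + 27225 - 21120) + 8*√69) = √(4425 + 8*√69)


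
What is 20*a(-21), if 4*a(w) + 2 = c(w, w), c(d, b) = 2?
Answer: 0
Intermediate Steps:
a(w) = 0 (a(w) = -½ + (¼)*2 = -½ + ½ = 0)
20*a(-21) = 20*0 = 0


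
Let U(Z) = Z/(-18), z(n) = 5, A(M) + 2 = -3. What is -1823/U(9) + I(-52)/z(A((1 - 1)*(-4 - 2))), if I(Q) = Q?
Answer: 18178/5 ≈ 3635.6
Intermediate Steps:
A(M) = -5 (A(M) = -2 - 3 = -5)
U(Z) = -Z/18 (U(Z) = Z*(-1/18) = -Z/18)
-1823/U(9) + I(-52)/z(A((1 - 1)*(-4 - 2))) = -1823/((-1/18*9)) - 52/5 = -1823/(-1/2) - 52*1/5 = -1823*(-2) - 52/5 = 3646 - 52/5 = 18178/5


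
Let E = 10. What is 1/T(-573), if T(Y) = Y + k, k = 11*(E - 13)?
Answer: -1/606 ≈ -0.0016502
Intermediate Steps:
k = -33 (k = 11*(10 - 13) = 11*(-3) = -33)
T(Y) = -33 + Y (T(Y) = Y - 33 = -33 + Y)
1/T(-573) = 1/(-33 - 573) = 1/(-606) = -1/606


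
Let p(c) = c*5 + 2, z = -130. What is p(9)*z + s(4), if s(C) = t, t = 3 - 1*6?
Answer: -6113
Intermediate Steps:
t = -3 (t = 3 - 6 = -3)
p(c) = 2 + 5*c (p(c) = 5*c + 2 = 2 + 5*c)
s(C) = -3
p(9)*z + s(4) = (2 + 5*9)*(-130) - 3 = (2 + 45)*(-130) - 3 = 47*(-130) - 3 = -6110 - 3 = -6113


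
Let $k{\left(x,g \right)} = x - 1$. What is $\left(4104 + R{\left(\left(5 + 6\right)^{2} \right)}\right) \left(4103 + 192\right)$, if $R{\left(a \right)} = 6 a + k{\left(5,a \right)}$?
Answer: $20762030$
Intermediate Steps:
$k{\left(x,g \right)} = -1 + x$
$R{\left(a \right)} = 4 + 6 a$ ($R{\left(a \right)} = 6 a + \left(-1 + 5\right) = 6 a + 4 = 4 + 6 a$)
$\left(4104 + R{\left(\left(5 + 6\right)^{2} \right)}\right) \left(4103 + 192\right) = \left(4104 + \left(4 + 6 \left(5 + 6\right)^{2}\right)\right) \left(4103 + 192\right) = \left(4104 + \left(4 + 6 \cdot 11^{2}\right)\right) 4295 = \left(4104 + \left(4 + 6 \cdot 121\right)\right) 4295 = \left(4104 + \left(4 + 726\right)\right) 4295 = \left(4104 + 730\right) 4295 = 4834 \cdot 4295 = 20762030$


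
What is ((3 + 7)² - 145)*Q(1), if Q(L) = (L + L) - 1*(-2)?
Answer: -180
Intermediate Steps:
Q(L) = 2 + 2*L (Q(L) = 2*L + 2 = 2 + 2*L)
((3 + 7)² - 145)*Q(1) = ((3 + 7)² - 145)*(2 + 2*1) = (10² - 145)*(2 + 2) = (100 - 145)*4 = -45*4 = -180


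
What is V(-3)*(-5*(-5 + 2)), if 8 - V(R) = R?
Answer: 165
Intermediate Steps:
V(R) = 8 - R
V(-3)*(-5*(-5 + 2)) = (8 - 1*(-3))*(-5*(-5 + 2)) = (8 + 3)*(-5*(-3)) = 11*15 = 165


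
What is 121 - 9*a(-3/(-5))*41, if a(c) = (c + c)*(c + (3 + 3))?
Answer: -70037/25 ≈ -2801.5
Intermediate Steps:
a(c) = 2*c*(6 + c) (a(c) = (2*c)*(c + 6) = (2*c)*(6 + c) = 2*c*(6 + c))
121 - 9*a(-3/(-5))*41 = 121 - 18*(-3/(-5))*(6 - 3/(-5))*41 = 121 - 18*(-3*(-⅕))*(6 - 3*(-⅕))*41 = 121 - 18*3*(6 + ⅗)/5*41 = 121 - 18*3*33/(5*5)*41 = 121 - 9*198/25*41 = 121 - 1782/25*41 = 121 - 73062/25 = -70037/25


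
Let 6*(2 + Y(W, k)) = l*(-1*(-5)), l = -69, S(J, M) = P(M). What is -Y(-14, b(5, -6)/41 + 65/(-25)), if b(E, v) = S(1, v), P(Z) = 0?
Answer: 119/2 ≈ 59.500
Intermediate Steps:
S(J, M) = 0
b(E, v) = 0
Y(W, k) = -119/2 (Y(W, k) = -2 + (-(-69)*(-5))/6 = -2 + (-69*5)/6 = -2 + (1/6)*(-345) = -2 - 115/2 = -119/2)
-Y(-14, b(5, -6)/41 + 65/(-25)) = -1*(-119/2) = 119/2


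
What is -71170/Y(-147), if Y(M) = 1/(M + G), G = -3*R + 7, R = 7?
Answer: 11458370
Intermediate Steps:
G = -14 (G = -3*7 + 7 = -21 + 7 = -14)
Y(M) = 1/(-14 + M) (Y(M) = 1/(M - 14) = 1/(-14 + M))
-71170/Y(-147) = -71170/(1/(-14 - 147)) = -71170/(1/(-161)) = -71170/(-1/161) = -71170*(-161) = 11458370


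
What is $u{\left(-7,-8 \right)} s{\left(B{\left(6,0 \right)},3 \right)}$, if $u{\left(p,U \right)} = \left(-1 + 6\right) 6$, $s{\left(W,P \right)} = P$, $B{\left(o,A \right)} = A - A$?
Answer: $90$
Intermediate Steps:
$B{\left(o,A \right)} = 0$
$u{\left(p,U \right)} = 30$ ($u{\left(p,U \right)} = 5 \cdot 6 = 30$)
$u{\left(-7,-8 \right)} s{\left(B{\left(6,0 \right)},3 \right)} = 30 \cdot 3 = 90$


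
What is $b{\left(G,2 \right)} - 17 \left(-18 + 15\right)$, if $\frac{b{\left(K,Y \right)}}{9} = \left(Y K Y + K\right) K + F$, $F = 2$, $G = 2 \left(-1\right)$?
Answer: $249$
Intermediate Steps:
$G = -2$
$b{\left(K,Y \right)} = 18 + 9 K \left(K + K Y^{2}\right)$ ($b{\left(K,Y \right)} = 9 \left(\left(Y K Y + K\right) K + 2\right) = 9 \left(\left(K Y Y + K\right) K + 2\right) = 9 \left(\left(K Y^{2} + K\right) K + 2\right) = 9 \left(\left(K + K Y^{2}\right) K + 2\right) = 9 \left(K \left(K + K Y^{2}\right) + 2\right) = 9 \left(2 + K \left(K + K Y^{2}\right)\right) = 18 + 9 K \left(K + K Y^{2}\right)$)
$b{\left(G,2 \right)} - 17 \left(-18 + 15\right) = \left(18 + 9 \left(-2\right)^{2} + 9 \left(-2\right)^{2} \cdot 2^{2}\right) - 17 \left(-18 + 15\right) = \left(18 + 9 \cdot 4 + 9 \cdot 4 \cdot 4\right) - -51 = \left(18 + 36 + 144\right) + 51 = 198 + 51 = 249$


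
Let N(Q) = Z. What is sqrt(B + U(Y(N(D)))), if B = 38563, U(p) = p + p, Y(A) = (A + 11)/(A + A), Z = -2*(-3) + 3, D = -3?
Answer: sqrt(347087)/3 ≈ 196.38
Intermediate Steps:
Z = 9 (Z = 6 + 3 = 9)
N(Q) = 9
Y(A) = (11 + A)/(2*A) (Y(A) = (11 + A)/((2*A)) = (11 + A)*(1/(2*A)) = (11 + A)/(2*A))
U(p) = 2*p
sqrt(B + U(Y(N(D)))) = sqrt(38563 + 2*((1/2)*(11 + 9)/9)) = sqrt(38563 + 2*((1/2)*(1/9)*20)) = sqrt(38563 + 2*(10/9)) = sqrt(38563 + 20/9) = sqrt(347087/9) = sqrt(347087)/3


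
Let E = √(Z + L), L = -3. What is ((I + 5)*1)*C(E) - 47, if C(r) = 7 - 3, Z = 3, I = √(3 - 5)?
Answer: -27 + 4*I*√2 ≈ -27.0 + 5.6569*I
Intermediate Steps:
I = I*√2 (I = √(-2) = I*√2 ≈ 1.4142*I)
E = 0 (E = √(3 - 3) = √0 = 0)
C(r) = 4
((I + 5)*1)*C(E) - 47 = ((I*√2 + 5)*1)*4 - 47 = ((5 + I*√2)*1)*4 - 47 = (5 + I*√2)*4 - 47 = (20 + 4*I*√2) - 47 = -27 + 4*I*√2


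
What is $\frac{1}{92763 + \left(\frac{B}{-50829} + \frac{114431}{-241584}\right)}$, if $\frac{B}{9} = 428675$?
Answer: $\frac{4093157712}{379380966970223} \approx 1.0789 \cdot 10^{-5}$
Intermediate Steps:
$B = 3858075$ ($B = 9 \cdot 428675 = 3858075$)
$\frac{1}{92763 + \left(\frac{B}{-50829} + \frac{114431}{-241584}\right)} = \frac{1}{92763 + \left(\frac{3858075}{-50829} + \frac{114431}{-241584}\right)} = \frac{1}{92763 + \left(3858075 \left(- \frac{1}{50829}\right) + 114431 \left(- \frac{1}{241584}\right)\right)} = \frac{1}{92763 - \frac{312621868033}{4093157712}} = \frac{1}{\frac{379380966970223}{4093157712}} = \frac{4093157712}{379380966970223}$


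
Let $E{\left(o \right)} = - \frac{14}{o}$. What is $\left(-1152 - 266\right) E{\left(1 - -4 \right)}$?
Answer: $\frac{19852}{5} \approx 3970.4$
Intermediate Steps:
$\left(-1152 - 266\right) E{\left(1 - -4 \right)} = \left(-1152 - 266\right) \left(- \frac{14}{1 - -4}\right) = - 1418 \left(- \frac{14}{1 + 4}\right) = - 1418 \left(- \frac{14}{5}\right) = - 1418 \left(\left(-14\right) \frac{1}{5}\right) = \left(-1418\right) \left(- \frac{14}{5}\right) = \frac{19852}{5}$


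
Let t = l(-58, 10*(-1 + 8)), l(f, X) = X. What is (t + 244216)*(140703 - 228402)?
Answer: -21423637914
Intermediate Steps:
t = 70 (t = 10*(-1 + 8) = 10*7 = 70)
(t + 244216)*(140703 - 228402) = (70 + 244216)*(140703 - 228402) = 244286*(-87699) = -21423637914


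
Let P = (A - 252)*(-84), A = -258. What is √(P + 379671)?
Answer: √422511 ≈ 650.01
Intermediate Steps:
P = 42840 (P = (-258 - 252)*(-84) = -510*(-84) = 42840)
√(P + 379671) = √(42840 + 379671) = √422511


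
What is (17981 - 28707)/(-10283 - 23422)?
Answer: 10726/33705 ≈ 0.31823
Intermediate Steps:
(17981 - 28707)/(-10283 - 23422) = -10726/(-33705) = -10726*(-1/33705) = 10726/33705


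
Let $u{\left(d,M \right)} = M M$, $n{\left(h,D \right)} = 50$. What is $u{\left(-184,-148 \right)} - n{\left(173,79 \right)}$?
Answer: $21854$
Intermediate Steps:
$u{\left(d,M \right)} = M^{2}$
$u{\left(-184,-148 \right)} - n{\left(173,79 \right)} = \left(-148\right)^{2} - 50 = 21904 - 50 = 21854$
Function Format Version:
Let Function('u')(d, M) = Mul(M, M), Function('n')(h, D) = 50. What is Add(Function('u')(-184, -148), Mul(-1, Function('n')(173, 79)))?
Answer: 21854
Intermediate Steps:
Function('u')(d, M) = Pow(M, 2)
Add(Function('u')(-184, -148), Mul(-1, Function('n')(173, 79))) = Add(Pow(-148, 2), Mul(-1, 50)) = Add(21904, -50) = 21854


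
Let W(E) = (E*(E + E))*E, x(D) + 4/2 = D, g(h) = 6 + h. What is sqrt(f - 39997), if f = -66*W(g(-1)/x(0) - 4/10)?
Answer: I*sqrt(91944130)/50 ≈ 191.77*I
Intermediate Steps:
x(D) = -2 + D
W(E) = 2*E**3 (W(E) = (E*(2*E))*E = (2*E**2)*E = 2*E**3)
f = 804837/250 (f = -132*((6 - 1)/(-2 + 0) - 4/10)**3 = -132*(5/(-2) - 4*1/10)**3 = -132*(5*(-1/2) - 2/5)**3 = -132*(-5/2 - 2/5)**3 = -132*(-29/10)**3 = -132*(-24389)/1000 = -66*(-24389/500) = 804837/250 ≈ 3219.3)
sqrt(f - 39997) = sqrt(804837/250 - 39997) = sqrt(-9194413/250) = I*sqrt(91944130)/50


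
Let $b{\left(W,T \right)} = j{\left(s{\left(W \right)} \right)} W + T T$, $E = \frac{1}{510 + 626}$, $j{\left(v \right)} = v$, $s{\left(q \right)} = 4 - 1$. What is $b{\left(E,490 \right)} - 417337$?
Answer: $- \frac{201341229}{1136} \approx -1.7724 \cdot 10^{5}$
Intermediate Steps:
$s{\left(q \right)} = 3$ ($s{\left(q \right)} = 4 - 1 = 3$)
$E = \frac{1}{1136} \approx 0.00088028$
$b{\left(W,T \right)} = T^{2} + 3 W$ ($b{\left(W,T \right)} = 3 W + T T = 3 W + T^{2} = T^{2} + 3 W$)
$b{\left(E,490 \right)} - 417337 = \left(490^{2} + 3 \cdot \frac{1}{1136}\right) - 417337 = \left(240100 + \frac{3}{1136}\right) - 417337 = \frac{272753603}{1136} - 417337 = - \frac{201341229}{1136}$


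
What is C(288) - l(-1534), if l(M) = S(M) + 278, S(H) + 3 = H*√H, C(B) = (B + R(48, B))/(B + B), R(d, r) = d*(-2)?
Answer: -824/3 + 1534*I*√1534 ≈ -274.67 + 60081.0*I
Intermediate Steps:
R(d, r) = -2*d
C(B) = (-96 + B)/(2*B) (C(B) = (B - 2*48)/(B + B) = (B - 96)/((2*B)) = (-96 + B)*(1/(2*B)) = (-96 + B)/(2*B))
S(H) = -3 + H^(3/2) (S(H) = -3 + H*√H = -3 + H^(3/2))
l(M) = 275 + M^(3/2) (l(M) = (-3 + M^(3/2)) + 278 = 275 + M^(3/2))
C(288) - l(-1534) = (½)*(-96 + 288)/288 - (275 + (-1534)^(3/2)) = (½)*(1/288)*192 - (275 - 1534*I*√1534) = ⅓ + (-275 + 1534*I*√1534) = -824/3 + 1534*I*√1534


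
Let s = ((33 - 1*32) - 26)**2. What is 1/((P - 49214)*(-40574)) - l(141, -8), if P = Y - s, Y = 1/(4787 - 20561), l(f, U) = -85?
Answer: 1355651040548752/15948835771069 ≈ 85.000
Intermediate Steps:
Y = -1/15774 (Y = 1/(-15774) = -1/15774 ≈ -6.3395e-5)
s = 625 (s = ((33 - 32) - 26)**2 = (1 - 26)**2 = (-25)**2 = 625)
P = -9858751/15774 (P = -1/15774 - 1*625 = -1/15774 - 625 = -9858751/15774 ≈ -625.00)
1/((P - 49214)*(-40574)) - l(141, -8) = 1/(-9858751/15774 - 49214*(-40574)) - 1*(-85) = -1/40574/(-786160387/15774) + 85 = -15774/786160387*(-1/40574) + 85 = 7887/15948835771069 + 85 = 1355651040548752/15948835771069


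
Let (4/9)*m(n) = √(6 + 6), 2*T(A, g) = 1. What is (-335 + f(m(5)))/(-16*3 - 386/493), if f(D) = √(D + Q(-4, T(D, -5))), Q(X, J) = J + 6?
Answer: 33031/4810 - 493*√(26 + 18*√3)/48100 ≈ 6.7896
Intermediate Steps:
T(A, g) = ½ (T(A, g) = (½)*1 = ½)
Q(X, J) = 6 + J
m(n) = 9*√3/2 (m(n) = 9*√(6 + 6)/4 = 9*√12/4 = 9*(2*√3)/4 = 9*√3/2)
f(D) = √(13/2 + D) (f(D) = √(D + (6 + ½)) = √(D + 13/2) = √(13/2 + D))
(-335 + f(m(5)))/(-16*3 - 386/493) = (-335 + √(26 + 4*(9*√3/2))/2)/(-16*3 - 386/493) = (-335 + √(26 + 18*√3)/2)/(-48 - 386*1/493) = (-335 + √(26 + 18*√3)/2)/(-48 - 386/493) = (-335 + √(26 + 18*√3)/2)/(-24050/493) = (-335 + √(26 + 18*√3)/2)*(-493/24050) = 33031/4810 - 493*√(26 + 18*√3)/48100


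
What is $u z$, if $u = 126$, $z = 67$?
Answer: $8442$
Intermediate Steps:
$u z = 126 \cdot 67 = 8442$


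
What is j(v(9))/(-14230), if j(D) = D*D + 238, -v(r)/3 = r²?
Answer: -59287/14230 ≈ -4.1663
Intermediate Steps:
v(r) = -3*r²
j(D) = 238 + D² (j(D) = D² + 238 = 238 + D²)
j(v(9))/(-14230) = (238 + (-3*9²)²)/(-14230) = (238 + (-3*81)²)*(-1/14230) = (238 + (-243)²)*(-1/14230) = (238 + 59049)*(-1/14230) = 59287*(-1/14230) = -59287/14230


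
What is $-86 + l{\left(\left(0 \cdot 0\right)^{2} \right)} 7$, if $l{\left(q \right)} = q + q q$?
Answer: $-86$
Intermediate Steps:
$l{\left(q \right)} = q + q^{2}$
$-86 + l{\left(\left(0 \cdot 0\right)^{2} \right)} 7 = -86 + \left(0 \cdot 0\right)^{2} \left(1 + \left(0 \cdot 0\right)^{2}\right) 7 = -86 + 0^{2} \left(1 + 0^{2}\right) 7 = -86 + 0 \left(1 + 0\right) 7 = -86 + 0 \cdot 1 \cdot 7 = -86 + 0 \cdot 7 = -86 + 0 = -86$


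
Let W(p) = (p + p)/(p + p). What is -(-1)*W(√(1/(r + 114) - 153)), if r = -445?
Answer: 1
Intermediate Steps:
W(p) = 1 (W(p) = (2*p)/((2*p)) = (2*p)*(1/(2*p)) = 1)
-(-1)*W(√(1/(r + 114) - 153)) = -(-1) = -1*(-1) = 1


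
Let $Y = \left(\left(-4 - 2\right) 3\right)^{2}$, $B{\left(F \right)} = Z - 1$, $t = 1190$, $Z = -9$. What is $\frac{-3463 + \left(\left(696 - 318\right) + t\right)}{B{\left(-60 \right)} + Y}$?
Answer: $- \frac{1895}{314} \approx -6.035$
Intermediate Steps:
$B{\left(F \right)} = -10$ ($B{\left(F \right)} = -9 - 1 = -10$)
$Y = 324$ ($Y = \left(\left(-6\right) 3\right)^{2} = \left(-18\right)^{2} = 324$)
$\frac{-3463 + \left(\left(696 - 318\right) + t\right)}{B{\left(-60 \right)} + Y} = \frac{-3463 + \left(\left(696 - 318\right) + 1190\right)}{-10 + 324} = \frac{-3463 + \left(378 + 1190\right)}{314} = \left(-3463 + 1568\right) \frac{1}{314} = \left(-1895\right) \frac{1}{314} = - \frac{1895}{314}$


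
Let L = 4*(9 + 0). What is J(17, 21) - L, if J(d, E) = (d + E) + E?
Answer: 23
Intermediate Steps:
J(d, E) = d + 2*E (J(d, E) = (E + d) + E = d + 2*E)
L = 36 (L = 4*9 = 36)
J(17, 21) - L = (17 + 2*21) - 1*36 = (17 + 42) - 36 = 59 - 36 = 23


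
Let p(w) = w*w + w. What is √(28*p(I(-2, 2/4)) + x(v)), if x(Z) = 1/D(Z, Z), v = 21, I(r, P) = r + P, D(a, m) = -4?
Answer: √83/2 ≈ 4.5552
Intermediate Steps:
I(r, P) = P + r
p(w) = w + w² (p(w) = w² + w = w + w²)
x(Z) = -¼ (x(Z) = 1/(-4) = -¼)
√(28*p(I(-2, 2/4)) + x(v)) = √(28*((2/4 - 2)*(1 + (2/4 - 2))) - ¼) = √(28*((2*(¼) - 2)*(1 + (2*(¼) - 2))) - ¼) = √(28*((½ - 2)*(1 + (½ - 2))) - ¼) = √(28*(-3*(1 - 3/2)/2) - ¼) = √(28*(-3/2*(-½)) - ¼) = √(28*(¾) - ¼) = √(21 - ¼) = √(83/4) = √83/2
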